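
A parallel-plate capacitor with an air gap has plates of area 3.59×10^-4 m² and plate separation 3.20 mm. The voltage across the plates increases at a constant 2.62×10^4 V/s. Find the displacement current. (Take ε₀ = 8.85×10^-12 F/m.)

The field between the plates is E = V/d, so dE/dt = (2.62×10^4)/(3.20×10^-3 m) = 8.188×10^6 V/(m·s).
I_d = ε₀ A (dE/dt) = (8.85×10^-12)(3.59×10^-4)(8.188×10^6) = 2.60×10^-8 A.

2.60×10^-8 A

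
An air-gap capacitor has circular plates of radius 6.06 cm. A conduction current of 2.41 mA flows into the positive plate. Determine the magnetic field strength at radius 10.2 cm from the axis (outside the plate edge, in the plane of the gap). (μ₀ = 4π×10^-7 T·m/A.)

4.73×10^-9 T

No conduction current crosses the gap, so I_d there equals the 2.41×10^-3 A in the leads.
Outside the plates the loop encloses all of I_d, so B·2πr = μ₀ I_d and B = 4.73×10^-9 T.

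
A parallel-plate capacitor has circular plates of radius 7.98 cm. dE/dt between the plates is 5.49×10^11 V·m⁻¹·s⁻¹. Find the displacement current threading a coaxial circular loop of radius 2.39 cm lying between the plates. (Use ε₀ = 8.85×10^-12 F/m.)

Total displacement current: I_d = ε₀(πR²)(dE/dt) = (8.85×10^-12)(0.02001)(5.49×10^11) = 0.09722 A.
Through an area πr² the displacement current is I_d·(πr²/πR²) = I_d (r/R)² = 8.72×10^-3 A.

8.72×10^-3 A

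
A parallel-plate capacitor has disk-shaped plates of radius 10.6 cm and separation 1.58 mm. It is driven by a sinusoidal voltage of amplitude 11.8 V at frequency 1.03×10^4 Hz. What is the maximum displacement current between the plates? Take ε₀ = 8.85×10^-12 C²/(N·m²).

C = ε₀A/d = (8.85×10^-12)(0.03530)/(1.58×10^-3) = 1.977×10^-10 F; ω = 2πf = 6.472×10^4 rad/s.
I_d = C dV/dt, so |I_d|_max = C V₀ ω = (1.977×10^-10)(11.8)(6.472×10^4) = 1.51×10^-4 A.

1.51×10^-4 A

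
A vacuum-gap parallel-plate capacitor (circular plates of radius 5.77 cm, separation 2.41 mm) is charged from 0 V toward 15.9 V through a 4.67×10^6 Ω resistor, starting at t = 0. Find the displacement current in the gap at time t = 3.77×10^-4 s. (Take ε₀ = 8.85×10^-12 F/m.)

4.16×10^-7 A

C = ε₀A/d = (8.85×10^-12)(0.01046)/(2.41×10^-3) = 3.841×10^-11 F, so τ = RC = 1.794×10^-4 s.
The conduction current is I(t) = (V₀/R) e^(−t/τ), and the displacement current between the plates equals it.
t/τ = 2.101; I_d = (15.9/4.67×10^6) · e^(−2.101) = (3.405×10^-6)(0.1223) = 4.16×10^-7 A.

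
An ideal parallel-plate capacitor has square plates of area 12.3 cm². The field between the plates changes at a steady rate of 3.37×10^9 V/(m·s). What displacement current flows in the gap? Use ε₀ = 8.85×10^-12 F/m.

The displacement current is ε₀ times dΦ_E/dt = ε₀ A dE/dt = (8.85×10^-12)(1.23×10^-3)(3.37×10^9) = 3.67×10^-5 A.

3.67×10^-5 A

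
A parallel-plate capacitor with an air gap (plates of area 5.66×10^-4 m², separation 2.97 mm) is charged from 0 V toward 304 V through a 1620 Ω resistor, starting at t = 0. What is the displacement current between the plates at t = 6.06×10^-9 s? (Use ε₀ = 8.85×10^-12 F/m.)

0.0204 A

C = ε₀A/d = (8.85×10^-12)(5.66×10^-4)/(2.97×10^-3) = 1.687×10^-12 F, so τ = RC = 2.733×10^-9 s.
The conduction current is I(t) = (V₀/R) e^(−t/τ), and the displacement current between the plates equals it.
t/τ = 2.217; I_d = (304/1620) · e^(−2.217) = (0.1877)(0.1089) = 0.0204 A.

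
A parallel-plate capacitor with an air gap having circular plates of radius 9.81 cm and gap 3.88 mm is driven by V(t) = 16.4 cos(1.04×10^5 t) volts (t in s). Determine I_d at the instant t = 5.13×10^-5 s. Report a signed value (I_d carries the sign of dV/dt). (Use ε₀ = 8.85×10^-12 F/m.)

9.55×10^-5 A

C = ε₀A/d = (8.85×10^-12)(0.03023)/(3.88×10^-3) = 6.895×10^-11 F. dV/dt = V₀ω·−sin(ωt); at ωt = 5.3352 rad this factor is 0.8122.
I_d = C dV/dt = (6.895×10^-11)(16.4)(1.04×10^5)(0.8122) = 9.55×10^-5 A.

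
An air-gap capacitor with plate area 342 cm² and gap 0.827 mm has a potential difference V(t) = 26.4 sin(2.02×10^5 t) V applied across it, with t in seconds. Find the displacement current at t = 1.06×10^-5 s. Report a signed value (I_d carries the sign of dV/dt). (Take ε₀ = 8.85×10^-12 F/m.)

-1.05×10^-3 A

dV/dt = (26.4)(2.02×10^5)·cos(2.1412) = -2.880×10^6 V/s.
I_d = C dV/dt with C = ε₀A/d = (8.85×10^-12)(0.0342)/(8.27×10^-4) = 3.660×10^-10 F, so I_d = (3.660×10^-10)(-2.880×10^6) = -1.05×10^-3 A.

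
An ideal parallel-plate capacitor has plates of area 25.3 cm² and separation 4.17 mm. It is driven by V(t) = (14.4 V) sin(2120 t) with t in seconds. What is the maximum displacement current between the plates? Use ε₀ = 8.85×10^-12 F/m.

C = ε₀A/d = (8.85×10^-12)(2.53×10^-3)/(4.17×10^-3) = 5.369×10^-12 F; ω = 2120 rad/s.
I_d = C dV/dt, so |I_d|_max = C V₀ ω = (5.369×10^-12)(14.4)(2120) = 1.64×10^-7 A.

1.64×10^-7 A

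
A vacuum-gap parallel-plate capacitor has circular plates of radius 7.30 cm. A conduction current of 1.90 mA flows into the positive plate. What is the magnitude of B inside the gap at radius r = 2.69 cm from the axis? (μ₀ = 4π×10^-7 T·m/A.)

By continuity the displacement current in the gap matches the conduction current: I_d = 1.90×10^-3 A.
An Ampèrian loop of radius r encloses a fraction (r/R)² of I_d. Then B·2πr = μ₀ I_d (r/R)², giving B = μ₀ I_d r/(2πR²) = 1.92×10^-9 T.

1.92×10^-9 T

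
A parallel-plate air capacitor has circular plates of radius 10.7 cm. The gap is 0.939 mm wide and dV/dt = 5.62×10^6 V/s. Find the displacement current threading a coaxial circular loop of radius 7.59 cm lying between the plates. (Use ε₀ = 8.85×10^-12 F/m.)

With E = V/d, dE/dt = 5.985×10^9 V/(m·s) and πR² = 0.03597 m², giving I_d = ε₀ πR² dE/dt = 1.905×10^-3 A.
Since J_d is uniform, the enclosed fraction is (r/R)² = 0.5032, giving I_d,enc = 9.59×10^-4 A.

9.59×10^-4 A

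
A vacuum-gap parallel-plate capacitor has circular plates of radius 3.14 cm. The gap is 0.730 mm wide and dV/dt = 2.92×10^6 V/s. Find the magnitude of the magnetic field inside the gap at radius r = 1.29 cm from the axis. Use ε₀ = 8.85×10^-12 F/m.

With E = V/d, dE/dt = 4.000×10^9 V/(m·s) and πR² = 3.097×10^-3 m², giving I_d = ε₀ πR² dE/dt = 1.096×10^-4 A.
An Ampèrian loop of radius r encloses a fraction (r/R)² of I_d. Then B·2πr = μ₀ I_d (r/R)², giving B = μ₀ I_d r/(2πR²) = 2.87×10^-10 T.

2.87×10^-10 T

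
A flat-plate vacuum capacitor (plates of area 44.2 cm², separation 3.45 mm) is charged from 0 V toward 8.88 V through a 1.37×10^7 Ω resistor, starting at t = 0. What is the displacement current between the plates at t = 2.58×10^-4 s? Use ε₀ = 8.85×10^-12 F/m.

1.23×10^-7 A

With C = ε₀A/d = (8.85×10^-12)(4.42×10^-3)/(3.45×10^-3) = 1.134×10^-11 F, the time constant is τ = RC = 1.554×10^-4 s, so t/τ = 1.660 and e^(−t/τ) = 0.1901.
I_d = I_cond = (V₀/R) e^(−t/τ) = (6.482×10^-7)(0.1901) = 1.23×10^-7 A.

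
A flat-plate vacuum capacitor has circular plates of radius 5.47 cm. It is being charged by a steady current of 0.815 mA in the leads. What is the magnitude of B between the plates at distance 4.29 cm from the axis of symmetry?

2.34×10^-9 T

Between the plates the displacement current equals the wire current: I_d = 0.815 mA = 8.15×10^-4 A.
An Ampèrian loop of radius r encloses a fraction (r/R)² of I_d. Then B·2πr = μ₀ I_d (r/R)², giving B = μ₀ I_d r/(2πR²) = 2.34×10^-9 T.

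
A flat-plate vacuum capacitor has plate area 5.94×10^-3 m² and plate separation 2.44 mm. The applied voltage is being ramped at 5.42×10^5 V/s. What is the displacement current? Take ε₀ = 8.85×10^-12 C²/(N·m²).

1.17×10^-5 A

The field between the plates is E = V/d, so dE/dt = (5.42×10^5)/(2.44×10^-3 m) = 2.221×10^8 V/(m·s).
I_d = ε₀ A (dE/dt) = (8.85×10^-12)(5.94×10^-3)(2.221×10^8) = 1.17×10^-5 A.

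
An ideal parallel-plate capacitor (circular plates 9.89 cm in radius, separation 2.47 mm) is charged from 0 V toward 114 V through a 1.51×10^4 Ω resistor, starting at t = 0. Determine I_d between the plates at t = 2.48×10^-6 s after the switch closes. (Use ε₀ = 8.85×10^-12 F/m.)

C = ε₀A/d = (8.85×10^-12)(0.03073)/(2.47×10^-3) = 1.101×10^-10 F, so τ = RC = 1.663×10^-6 s.
The conduction current is I(t) = (V₀/R) e^(−t/τ), and the displacement current between the plates equals it.
t/τ = 1.491; I_d = (114/1.51×10^4) · e^(−1.491) = (7.550×10^-3)(0.2251) = 1.70×10^-3 A.

1.70×10^-3 A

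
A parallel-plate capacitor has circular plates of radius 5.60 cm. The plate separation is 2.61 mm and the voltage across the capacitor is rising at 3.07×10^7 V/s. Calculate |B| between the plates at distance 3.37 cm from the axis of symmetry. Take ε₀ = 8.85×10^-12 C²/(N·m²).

2.20×10^-9 T

With E = V/d, dE/dt = 1.176×10^10 V/(m·s) and πR² = 9.852×10^-3 m², giving I_d = ε₀ πR² dE/dt = 1.025×10^-3 A.
∮B·dl = μ₀ I_d,enc with I_d,enc = I_d r²/R² = 3.712×10^-4 A; so B = μ₀ I_d,enc/(2πr) = 2.20×10^-9 T.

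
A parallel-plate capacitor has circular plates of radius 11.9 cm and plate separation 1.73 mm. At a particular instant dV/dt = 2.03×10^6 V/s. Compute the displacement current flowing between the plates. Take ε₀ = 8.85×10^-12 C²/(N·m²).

C = ε₀A/d = (8.85×10^-12)(0.04449)/(1.73×10^-3) = 2.276×10^-10 F.
I_d = C dV/dt = (2.276×10^-10)(2.03×10^6) = 4.62×10^-4 A.

4.62×10^-4 A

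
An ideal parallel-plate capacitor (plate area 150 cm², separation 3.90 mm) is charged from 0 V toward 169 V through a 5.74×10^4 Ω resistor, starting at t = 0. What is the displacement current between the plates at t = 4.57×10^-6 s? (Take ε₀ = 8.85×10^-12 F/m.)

C = ε₀A/d = (8.85×10^-12)(0.0150)/(3.90×10^-3) = 3.404×10^-11 F, so τ = RC = 1.954×10^-6 s.
The conduction current is I(t) = (V₀/R) e^(−t/τ), and the displacement current between the plates equals it.
t/τ = 2.339; I_d = (169/5.74×10^4) · e^(−2.339) = (2.944×10^-3)(0.09642) = 2.84×10^-4 A.

2.84×10^-4 A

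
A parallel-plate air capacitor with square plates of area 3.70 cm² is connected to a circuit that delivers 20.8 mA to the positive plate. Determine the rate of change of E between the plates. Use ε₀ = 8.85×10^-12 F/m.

6.35×10^12 V/(m·s)

Charge continuity gives I_d = I = 0.0208 A between the plates.
Since I_d = ε₀ A dE/dt, dE/dt = I_d/(ε₀A) = (0.0208)/((8.85×10^-12)(3.70×10^-4)) = 6.35×10^12 V/(m·s).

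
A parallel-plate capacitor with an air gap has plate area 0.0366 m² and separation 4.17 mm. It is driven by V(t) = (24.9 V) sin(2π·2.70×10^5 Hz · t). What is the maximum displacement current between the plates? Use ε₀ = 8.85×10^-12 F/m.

(dE/dt)_max = V₀ω/d = 1.013×10^10 V/(m·s); ω = 2πf = 1.696×10^6 rad/s.
I_d,max = ε₀ A (dE/dt)_max = (8.85×10^-12)(0.0366)(1.013×10^10) = 3.28×10^-3 A.

3.28×10^-3 A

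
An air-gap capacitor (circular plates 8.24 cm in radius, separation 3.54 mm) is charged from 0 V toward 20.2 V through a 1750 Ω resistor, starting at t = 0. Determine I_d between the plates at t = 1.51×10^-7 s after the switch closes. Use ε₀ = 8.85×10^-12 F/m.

2.29×10^-3 A

C = ε₀A/d = (8.85×10^-12)(0.02133)/(3.54×10^-3) = 5.332×10^-11 F, so τ = RC = 9.331×10^-8 s.
The conduction current is I(t) = (V₀/R) e^(−t/τ), and the displacement current between the plates equals it.
t/τ = 1.618; I_d = (20.2/1750) · e^(−1.618) = (0.01154)(0.1983) = 2.29×10^-3 A.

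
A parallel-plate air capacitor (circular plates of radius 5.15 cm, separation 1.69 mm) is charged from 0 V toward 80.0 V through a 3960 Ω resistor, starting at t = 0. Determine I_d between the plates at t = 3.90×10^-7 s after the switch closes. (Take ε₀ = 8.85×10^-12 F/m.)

2.11×10^-3 A

C = ε₀A/d = (8.85×10^-12)(8.332×10^-3)/(1.69×10^-3) = 4.363×10^-11 F, so τ = RC = 1.728×10^-7 s.
The conduction current is I(t) = (V₀/R) e^(−t/τ), and the displacement current between the plates equals it.
t/τ = 2.257; I_d = (80.0/3960) · e^(−2.257) = (0.02020)(0.1047) = 2.11×10^-3 A.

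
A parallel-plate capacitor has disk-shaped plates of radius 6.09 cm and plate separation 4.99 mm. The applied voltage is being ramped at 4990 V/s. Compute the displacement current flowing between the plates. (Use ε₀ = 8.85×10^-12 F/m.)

The displacement current equals the charging current C dV/dt. With C = ε₀A/d = (8.85×10^-12)(0.01165)/(4.99×10^-3) = 2.066×10^-11 F, I_d = (2.066×10^-11)(4990) = 1.03×10^-7 A.

1.03×10^-7 A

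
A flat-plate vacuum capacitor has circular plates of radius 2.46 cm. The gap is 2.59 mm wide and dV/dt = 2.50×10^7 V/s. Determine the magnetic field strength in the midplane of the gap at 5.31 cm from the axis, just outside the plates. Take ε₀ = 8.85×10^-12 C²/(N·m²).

6.12×10^-10 T

With E = V/d, dE/dt = 9.653×10^9 V/(m·s) and πR² = 1.901×10^-3 m², giving I_d = ε₀ πR² dE/dt = 1.624×10^-4 A.
For r ≥ R the full I_d is enclosed: B = μ₀ I_d/(2πr) = (4π×10^-7)(1.624×10^-4)/(2π·0.0531) = 6.12×10^-10 T.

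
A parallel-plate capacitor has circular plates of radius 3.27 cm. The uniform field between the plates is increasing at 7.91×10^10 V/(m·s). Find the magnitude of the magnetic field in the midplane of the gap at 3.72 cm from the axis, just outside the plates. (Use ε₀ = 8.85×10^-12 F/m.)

I_d = ε₀ dΦ_E/dt = ε₀ πR² (dE/dt) = (8.85×10^-12)(3.359×10^-3)(7.91×10^10) = 2.351×10^-3 A through the full plate area.
With r > R the enclosed displacement current is the full I_d; B = μ₀ I_d / (2πr) = 1.26×10^-8 T.

1.26×10^-8 T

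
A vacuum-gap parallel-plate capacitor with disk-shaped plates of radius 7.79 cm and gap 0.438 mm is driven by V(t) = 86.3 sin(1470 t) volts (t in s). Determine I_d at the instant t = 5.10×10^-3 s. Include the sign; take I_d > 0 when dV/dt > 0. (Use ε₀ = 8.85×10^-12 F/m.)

C = ε₀A/d = (8.85×10^-12)(0.01906)/(4.38×10^-4) = 3.851×10^-10 F. dV/dt = V₀ω·cos(ωt); at ωt = 7.497 rad this factor is 0.3494.
I_d = C dV/dt = (3.851×10^-10)(86.3)(1470)(0.3494) = 1.71×10^-5 A.

1.71×10^-5 A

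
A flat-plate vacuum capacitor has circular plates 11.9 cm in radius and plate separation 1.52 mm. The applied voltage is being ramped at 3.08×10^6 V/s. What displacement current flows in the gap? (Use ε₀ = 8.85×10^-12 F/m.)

C = ε₀A/d = (8.85×10^-12)(0.04449)/(1.52×10^-3) = 2.590×10^-10 F.
I_d = C dV/dt = (2.590×10^-10)(3.08×10^6) = 7.98×10^-4 A.

7.98×10^-4 A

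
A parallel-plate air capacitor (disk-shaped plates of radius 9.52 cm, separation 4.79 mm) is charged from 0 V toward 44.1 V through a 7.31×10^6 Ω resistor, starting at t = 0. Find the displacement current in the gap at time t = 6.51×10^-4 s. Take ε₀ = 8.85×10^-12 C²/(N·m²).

1.11×10^-6 A

C = ε₀A/d = (8.85×10^-12)(0.02847)/(4.79×10^-3) = 5.260×10^-11 F, so τ = RC = 3.845×10^-4 s.
The conduction current is I(t) = (V₀/R) e^(−t/τ), and the displacement current between the plates equals it.
t/τ = 1.693; I_d = (44.1/7.31×10^6) · e^(−1.693) = (6.033×10^-6)(0.1840) = 1.11×10^-6 A.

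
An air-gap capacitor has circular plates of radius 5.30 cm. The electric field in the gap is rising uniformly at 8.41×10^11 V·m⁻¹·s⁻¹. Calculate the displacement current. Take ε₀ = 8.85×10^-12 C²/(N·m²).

0.0657 A

I_d = ε₀ A (dE/dt) = (8.85×10^-12)(8.825×10^-3 m²)(8.41×10^11) = 0.0657 A.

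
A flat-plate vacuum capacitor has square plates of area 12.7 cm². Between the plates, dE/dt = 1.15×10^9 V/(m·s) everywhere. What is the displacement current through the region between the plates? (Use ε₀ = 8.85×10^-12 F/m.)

I_d = ε₀ A (dE/dt) = (8.85×10^-12)(1.27×10^-3 m²)(1.15×10^9) = 1.29×10^-5 A.

1.29×10^-5 A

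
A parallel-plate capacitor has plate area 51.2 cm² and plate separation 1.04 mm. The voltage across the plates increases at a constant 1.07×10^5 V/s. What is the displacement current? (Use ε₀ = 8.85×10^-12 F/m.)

4.66×10^-6 A

C = ε₀A/d = (8.85×10^-12)(5.12×10^-3)/(1.04×10^-3) = 4.357×10^-11 F.
I_d = C dV/dt = (4.357×10^-11)(1.07×10^5) = 4.66×10^-6 A.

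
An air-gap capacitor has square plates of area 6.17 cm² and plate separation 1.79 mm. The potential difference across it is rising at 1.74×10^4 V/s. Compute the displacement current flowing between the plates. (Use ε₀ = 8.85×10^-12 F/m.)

The field between the plates is E = V/d, so dE/dt = (1.74×10^4)/(1.79×10^-3 m) = 9.721×10^6 V/(m·s).
I_d = ε₀ A (dE/dt) = (8.85×10^-12)(6.17×10^-4)(9.721×10^6) = 5.31×10^-8 A.

5.31×10^-8 A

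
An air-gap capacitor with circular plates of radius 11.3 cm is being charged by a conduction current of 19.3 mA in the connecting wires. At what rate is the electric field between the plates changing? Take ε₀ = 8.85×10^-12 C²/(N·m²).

The displacement current between the plates equals the conduction current, I_d = 19.3 mA.
Then dE/dt = I_d/(ε₀A) = 5.44×10^10 V/(m·s).

5.44×10^10 V/(m·s)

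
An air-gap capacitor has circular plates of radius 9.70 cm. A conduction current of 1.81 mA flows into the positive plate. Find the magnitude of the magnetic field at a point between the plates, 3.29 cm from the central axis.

By continuity the displacement current in the gap matches the conduction current: I_d = 1.81×10^-3 A.
For r < R the Ampère–Maxwell law gives B(2πr) = μ₀ I_d (r²/R²), so B = μ₀ I_d r/(2πR²) = (4π×10^-7)(1.81×10^-3)(0.0329)/(2π·0.0970²) = 1.27×10^-9 T.

1.27×10^-9 T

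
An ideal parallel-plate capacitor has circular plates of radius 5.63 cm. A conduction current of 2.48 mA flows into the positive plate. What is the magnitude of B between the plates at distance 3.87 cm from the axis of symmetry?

Between the plates the displacement current equals the wire current: I_d = 2.48 mA = 2.48×10^-3 A.
An Ampèrian loop of radius r encloses a fraction (r/R)² of I_d. Then B·2πr = μ₀ I_d (r/R)², giving B = μ₀ I_d r/(2πR²) = 6.06×10^-9 T.

6.06×10^-9 T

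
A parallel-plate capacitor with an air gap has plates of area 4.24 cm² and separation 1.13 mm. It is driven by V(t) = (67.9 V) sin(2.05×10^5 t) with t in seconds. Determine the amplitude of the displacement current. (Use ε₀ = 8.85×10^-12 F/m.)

C = ε₀A/d = (8.85×10^-12)(4.24×10^-4)/(1.13×10^-3) = 3.321×10^-12 F; ω = 2.05×10^5 rad/s.
I_d = C dV/dt, so |I_d|_max = C V₀ ω = (3.321×10^-12)(67.9)(2.05×10^5) = 4.62×10^-5 A.

4.62×10^-5 A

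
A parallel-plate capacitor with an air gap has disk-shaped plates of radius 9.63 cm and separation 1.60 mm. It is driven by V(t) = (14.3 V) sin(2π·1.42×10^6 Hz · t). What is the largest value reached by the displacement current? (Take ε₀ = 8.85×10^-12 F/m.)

0.0206 A

(dE/dt)_max = V₀ω/d = 7.974×10^10 V/(m·s); ω = 2πf = 8.922×10^6 rad/s.
I_d,max = ε₀ A (dE/dt)_max = (8.85×10^-12)(0.02913)(7.974×10^10) = 0.0206 A.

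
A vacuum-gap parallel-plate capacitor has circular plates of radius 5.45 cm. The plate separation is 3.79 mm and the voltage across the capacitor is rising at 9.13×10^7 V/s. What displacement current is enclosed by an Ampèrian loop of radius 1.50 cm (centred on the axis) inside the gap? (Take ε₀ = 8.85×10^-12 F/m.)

1.51×10^-4 A

With E = V/d, dE/dt = 2.409×10^10 V/(m·s) and πR² = 9.331×10^-3 m², giving I_d = ε₀ πR² dE/dt = 1.989×10^-3 A.
Since J_d is uniform, the enclosed fraction is (r/R)² = 0.07575, giving I_d,enc = 1.51×10^-4 A.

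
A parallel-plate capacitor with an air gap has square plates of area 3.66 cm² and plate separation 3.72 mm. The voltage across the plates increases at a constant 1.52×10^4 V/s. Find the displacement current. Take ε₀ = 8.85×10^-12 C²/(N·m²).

1.32×10^-8 A

The displacement current equals the charging current C dV/dt. With C = ε₀A/d = (8.85×10^-12)(3.66×10^-4)/(3.72×10^-3) = 8.707×10^-13 F, I_d = (8.707×10^-13)(1.52×10^4) = 1.32×10^-8 A.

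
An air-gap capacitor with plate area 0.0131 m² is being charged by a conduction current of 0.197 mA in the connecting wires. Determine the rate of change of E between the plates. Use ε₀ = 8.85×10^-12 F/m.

By continuity, I_d in the gap equals the 0.197 mA flowing in the wire.
Then dE/dt = I_d/(ε₀A) = 1.70×10^9 V/(m·s).

1.70×10^9 V/(m·s)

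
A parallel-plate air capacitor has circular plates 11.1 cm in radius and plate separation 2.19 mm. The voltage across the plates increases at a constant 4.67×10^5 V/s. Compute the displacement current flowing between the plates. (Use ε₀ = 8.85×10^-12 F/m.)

7.30×10^-5 A

E = V/d so dE/dt = (dV/dt)/d = 2.132×10^8 V/(m·s), and I_d = ε₀ A dE/dt = (8.85×10^-12)(0.03871)(2.132×10^8) = 7.30×10^-5 A.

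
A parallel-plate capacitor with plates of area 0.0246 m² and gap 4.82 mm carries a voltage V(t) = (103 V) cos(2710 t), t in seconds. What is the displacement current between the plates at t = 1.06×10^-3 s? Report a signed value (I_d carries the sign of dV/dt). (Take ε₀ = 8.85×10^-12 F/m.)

-3.35×10^-6 A

C = ε₀A/d = (8.85×10^-12)(0.0246)/(4.82×10^-3) = 4.517×10^-11 F. dV/dt = V₀ω·−sin(ωt); at ωt = 2.8726 rad this factor is -0.2658.
I_d = C dV/dt = (4.517×10^-11)(103)(2710)(-0.2658) = -3.35×10^-6 A.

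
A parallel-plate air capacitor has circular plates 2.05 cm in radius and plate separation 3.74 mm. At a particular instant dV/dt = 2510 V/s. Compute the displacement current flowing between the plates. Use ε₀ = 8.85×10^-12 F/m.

7.84×10^-9 A

C = ε₀A/d = (8.85×10^-12)(1.320×10^-3)/(3.74×10^-3) = 3.124×10^-12 F.
I_d = C dV/dt = (3.124×10^-12)(2510) = 7.84×10^-9 A.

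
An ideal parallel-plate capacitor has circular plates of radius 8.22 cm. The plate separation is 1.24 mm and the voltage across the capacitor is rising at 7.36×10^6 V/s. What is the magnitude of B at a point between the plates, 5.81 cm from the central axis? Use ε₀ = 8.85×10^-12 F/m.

1.92×10^-9 T

With E = V/d, dE/dt = 5.935×10^9 V/(m·s) and πR² = 0.02123 m², giving I_d = ε₀ πR² dE/dt = 1.115×10^-3 A.
For r < R the Ampère–Maxwell law gives B(2πr) = μ₀ I_d (r²/R²), so B = μ₀ I_d r/(2πR²) = (4π×10^-7)(1.115×10^-3)(0.0581)/(2π·0.0822²) = 1.92×10^-9 T.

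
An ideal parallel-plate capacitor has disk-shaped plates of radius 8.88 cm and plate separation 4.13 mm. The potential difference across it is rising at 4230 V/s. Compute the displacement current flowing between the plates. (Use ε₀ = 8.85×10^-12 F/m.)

C = ε₀A/d = (8.85×10^-12)(0.02477)/(4.13×10^-3) = 5.308×10^-11 F.
I_d = C dV/dt = (5.308×10^-11)(4230) = 2.25×10^-7 A.

2.25×10^-7 A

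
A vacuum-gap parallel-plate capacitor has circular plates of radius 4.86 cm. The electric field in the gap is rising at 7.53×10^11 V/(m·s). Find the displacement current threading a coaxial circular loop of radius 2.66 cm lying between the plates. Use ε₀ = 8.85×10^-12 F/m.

Through the whole plate area (πR² = 7.420×10^-3 m²), I_d = ε₀ πR² dE/dt = 0.04945 A.
Through an area πr² the displacement current is I_d·(πr²/πR²) = I_d (r/R)² = 0.0148 A.

0.0148 A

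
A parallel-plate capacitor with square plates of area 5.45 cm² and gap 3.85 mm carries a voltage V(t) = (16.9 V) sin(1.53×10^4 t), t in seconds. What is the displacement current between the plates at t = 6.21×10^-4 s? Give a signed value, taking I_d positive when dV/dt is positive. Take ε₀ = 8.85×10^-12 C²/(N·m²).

-3.23×10^-7 A

dV/dt = (16.9)(1.53×10^4)·cos(9.5013) = -2.578×10^5 V/s.
I_d = C dV/dt with C = ε₀A/d = (8.85×10^-12)(5.45×10^-4)/(3.85×10^-3) = 1.253×10^-12 F, so I_d = (1.253×10^-12)(-2.578×10^5) = -3.23×10^-7 A.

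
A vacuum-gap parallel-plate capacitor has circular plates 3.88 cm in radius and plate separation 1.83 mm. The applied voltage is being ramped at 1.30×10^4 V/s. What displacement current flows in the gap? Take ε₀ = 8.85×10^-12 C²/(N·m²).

2.97×10^-7 A

The displacement current equals the charging current C dV/dt. With C = ε₀A/d = (8.85×10^-12)(4.729×10^-3)/(1.83×10^-3) = 2.287×10^-11 F, I_d = (2.287×10^-11)(1.30×10^4) = 2.97×10^-7 A.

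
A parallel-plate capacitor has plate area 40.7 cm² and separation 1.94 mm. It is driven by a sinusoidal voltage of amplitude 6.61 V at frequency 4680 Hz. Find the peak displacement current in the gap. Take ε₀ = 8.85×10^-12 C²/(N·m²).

The displacement current equals the conduction current C dV/dt, which peaks at C V₀ ω.
With C = ε₀A/d = (8.85×10^-12)(4.07×10^-3)/(1.94×10^-3) = 1.857×10^-11 F and ω = 2πf = 2.941×10^4 rad/s, I_d,max = (1.857×10^-11)(6.61)(2.941×10^4) = 3.61×10^-6 A.

3.61×10^-6 A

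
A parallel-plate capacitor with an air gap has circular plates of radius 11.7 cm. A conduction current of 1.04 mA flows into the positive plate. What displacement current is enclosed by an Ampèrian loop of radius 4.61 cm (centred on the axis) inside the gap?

Between the plates the displacement current equals the wire current: I_d = 1.04 mA = 1.04×10^-3 A.
Through an area πr² the displacement current is I_d·(πr²/πR²) = I_d (r/R)² = 1.61×10^-4 A.

1.61×10^-4 A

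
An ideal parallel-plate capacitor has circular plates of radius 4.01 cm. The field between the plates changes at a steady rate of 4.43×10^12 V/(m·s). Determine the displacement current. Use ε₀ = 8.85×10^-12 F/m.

I_d = ε₀ A (dE/dt) = (8.85×10^-12)(5.052×10^-3 m²)(4.43×10^12) = 0.198 A.

0.198 A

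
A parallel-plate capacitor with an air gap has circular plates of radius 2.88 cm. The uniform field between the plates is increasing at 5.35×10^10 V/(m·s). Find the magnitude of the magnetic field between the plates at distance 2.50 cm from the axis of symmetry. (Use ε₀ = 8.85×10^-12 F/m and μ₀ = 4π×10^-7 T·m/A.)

Through the whole plate area (πR² = 2.606×10^-3 m²), I_d = ε₀ πR² dE/dt = 1.234×10^-3 A.
For r < R the Ampère–Maxwell law gives B(2πr) = μ₀ I_d (r²/R²), so B = μ₀ I_d r/(2πR²) = (4π×10^-7)(1.234×10^-3)(0.0250)/(2π·0.0288²) = 7.44×10^-9 T.

7.44×10^-9 T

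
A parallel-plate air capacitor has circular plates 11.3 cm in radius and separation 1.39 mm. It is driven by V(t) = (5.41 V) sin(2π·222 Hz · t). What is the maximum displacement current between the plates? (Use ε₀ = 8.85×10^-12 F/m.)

1.93×10^-6 A

C = ε₀A/d = (8.85×10^-12)(0.04011)/(1.39×10^-3) = 2.554×10^-10 F; ω = 2πf = 1395 rad/s.
I_d = C dV/dt, so |I_d|_max = C V₀ ω = (2.554×10^-10)(5.41)(1395) = 1.93×10^-6 A.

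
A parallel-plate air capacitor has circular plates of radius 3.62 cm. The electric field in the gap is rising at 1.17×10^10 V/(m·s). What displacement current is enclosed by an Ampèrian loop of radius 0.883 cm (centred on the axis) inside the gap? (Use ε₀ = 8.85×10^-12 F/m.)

2.54×10^-5 A

I_d = ε₀ dΦ_E/dt = ε₀ πR² (dE/dt) = (8.85×10^-12)(4.117×10^-3)(1.17×10^10) = 4.263×10^-4 A through the full plate area.
Through an area πr² the displacement current is I_d·(πr²/πR²) = I_d (r/R)² = 2.54×10^-5 A.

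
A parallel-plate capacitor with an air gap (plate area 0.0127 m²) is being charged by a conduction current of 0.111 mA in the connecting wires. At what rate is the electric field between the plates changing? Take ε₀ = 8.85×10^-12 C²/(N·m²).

The displacement current between the plates equals the conduction current, I_d = 0.111 mA.
Then dE/dt = I_d/(ε₀A) = 9.88×10^8 V/(m·s).

9.88×10^8 V/(m·s)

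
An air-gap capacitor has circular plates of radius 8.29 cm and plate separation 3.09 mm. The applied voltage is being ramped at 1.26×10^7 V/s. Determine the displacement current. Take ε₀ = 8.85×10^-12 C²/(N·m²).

The field between the plates is E = V/d, so dE/dt = (1.26×10^7)/(3.09×10^-3 m) = 4.078×10^9 V/(m·s).
I_d = ε₀ A (dE/dt) = (8.85×10^-12)(0.02159)(4.078×10^9) = 7.79×10^-4 A.

7.79×10^-4 A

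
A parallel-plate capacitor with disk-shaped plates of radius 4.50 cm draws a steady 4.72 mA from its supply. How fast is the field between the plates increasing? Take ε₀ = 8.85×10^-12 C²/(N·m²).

By continuity, I_d in the gap equals the 4.72 mA flowing in the wire.
Inverting I_d = ε₀ A dE/dt gives dE/dt = 4.72×10^-3 / (8.85×10^-12 · 6.362×10^-3) = 8.38×10^10 V/(m·s).

8.38×10^10 V/(m·s)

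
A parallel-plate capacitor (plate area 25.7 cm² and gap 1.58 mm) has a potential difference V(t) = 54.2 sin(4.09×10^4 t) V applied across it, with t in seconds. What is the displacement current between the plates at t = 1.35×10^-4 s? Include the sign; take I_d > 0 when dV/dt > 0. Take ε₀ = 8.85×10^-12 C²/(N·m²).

dV/dt = (54.2)(4.09×10^4)·cos(5.5215) = 1.604×10^6 V/s.
I_d = C dV/dt with C = ε₀A/d = (8.85×10^-12)(2.57×10^-3)/(1.58×10^-3) = 1.440×10^-11 F, so I_d = (1.440×10^-11)(1.604×10^6) = 2.31×10^-5 A.

2.31×10^-5 A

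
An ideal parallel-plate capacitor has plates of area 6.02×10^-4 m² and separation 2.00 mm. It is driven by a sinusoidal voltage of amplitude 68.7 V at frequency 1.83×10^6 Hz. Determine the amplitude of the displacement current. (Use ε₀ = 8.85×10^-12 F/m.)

2.10×10^-3 A

The displacement current equals the conduction current C dV/dt, which peaks at C V₀ ω.
With C = ε₀A/d = (8.85×10^-12)(6.02×10^-4)/(2.00×10^-3) = 2.664×10^-12 F and ω = 2πf = 1.150×10^7 rad/s, I_d,max = (2.664×10^-12)(68.7)(1.150×10^7) = 2.10×10^-3 A.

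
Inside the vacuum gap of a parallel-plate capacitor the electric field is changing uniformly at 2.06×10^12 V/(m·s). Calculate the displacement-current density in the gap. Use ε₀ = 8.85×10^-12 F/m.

J_d = ε₀ ∂E/∂t, so J_d = 18.2 A/m².

18.2 A/m²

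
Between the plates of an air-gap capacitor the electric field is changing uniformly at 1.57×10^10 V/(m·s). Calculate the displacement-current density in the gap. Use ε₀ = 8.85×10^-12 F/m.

0.139 A/m²

J_d = ε₀ ∂E/∂t, so J_d = 0.139 A/m².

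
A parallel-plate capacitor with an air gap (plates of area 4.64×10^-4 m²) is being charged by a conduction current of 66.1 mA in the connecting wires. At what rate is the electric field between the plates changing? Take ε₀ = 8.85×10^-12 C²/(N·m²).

1.61×10^13 V/(m·s)

Charge continuity gives I_d = I = 0.0661 A between the plates.
Since I_d = ε₀ A dE/dt, dE/dt = I_d/(ε₀A) = (0.0661)/((8.85×10^-12)(4.64×10^-4)) = 1.61×10^13 V/(m·s).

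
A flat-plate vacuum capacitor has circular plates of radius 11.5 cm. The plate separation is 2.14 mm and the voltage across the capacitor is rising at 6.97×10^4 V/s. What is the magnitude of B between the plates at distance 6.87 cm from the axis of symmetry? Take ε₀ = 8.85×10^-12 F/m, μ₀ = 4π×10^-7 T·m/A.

I_d = C dV/dt with C = ε₀πR²/d = 1.718×10^-10 F, so I_d = (1.718×10^-10)(6.97×10^4) = 1.197×10^-5 A.
An Ampèrian loop of radius r encloses a fraction (r/R)² of I_d. Then B·2πr = μ₀ I_d (r/R)², giving B = μ₀ I_d r/(2πR²) = 1.24×10^-11 T.

1.24×10^-11 T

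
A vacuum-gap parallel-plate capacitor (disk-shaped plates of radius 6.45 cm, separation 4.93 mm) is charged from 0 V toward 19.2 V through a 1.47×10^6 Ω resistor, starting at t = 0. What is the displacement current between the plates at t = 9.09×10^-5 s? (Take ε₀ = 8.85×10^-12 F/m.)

9.36×10^-7 A

With C = ε₀A/d = (8.85×10^-12)(0.01307)/(4.93×10^-3) = 2.346×10^-11 F, the time constant is τ = RC = 3.449×10^-5 s, so t/τ = 2.636 and e^(−t/τ) = 0.07165.
I_d = I_cond = (V₀/R) e^(−t/τ) = (1.306×10^-5)(0.07165) = 9.36×10^-7 A.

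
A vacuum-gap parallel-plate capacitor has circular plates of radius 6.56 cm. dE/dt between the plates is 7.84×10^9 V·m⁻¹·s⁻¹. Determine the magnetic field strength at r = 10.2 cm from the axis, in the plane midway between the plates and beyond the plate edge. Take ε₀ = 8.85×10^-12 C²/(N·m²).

1.84×10^-9 T

I_d = ε₀ dΦ_E/dt = ε₀ πR² (dE/dt) = (8.85×10^-12)(0.01352)(7.84×10^9) = 9.381×10^-4 A through the full plate area.
For r ≥ R the full I_d is enclosed: B = μ₀ I_d/(2πr) = (4π×10^-7)(9.381×10^-4)/(2π·0.102) = 1.84×10^-9 T.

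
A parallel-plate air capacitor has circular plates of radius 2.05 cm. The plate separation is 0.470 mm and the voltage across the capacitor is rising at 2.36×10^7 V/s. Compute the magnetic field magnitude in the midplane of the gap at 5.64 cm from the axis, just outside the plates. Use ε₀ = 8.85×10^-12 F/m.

I_d = C dV/dt with C = ε₀πR²/d = 2.486×10^-11 F, so I_d = (2.486×10^-11)(2.36×10^7) = 5.867×10^-4 A.
For r ≥ R the full I_d is enclosed: B = μ₀ I_d/(2πr) = (4π×10^-7)(5.867×10^-4)/(2π·0.0564) = 2.08×10^-9 T.

2.08×10^-9 T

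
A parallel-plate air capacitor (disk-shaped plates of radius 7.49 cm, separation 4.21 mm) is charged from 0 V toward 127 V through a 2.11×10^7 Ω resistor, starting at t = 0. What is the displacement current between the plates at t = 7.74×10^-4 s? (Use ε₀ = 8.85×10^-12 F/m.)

2.24×10^-6 A

With C = ε₀A/d = (8.85×10^-12)(0.01762)/(4.21×10^-3) = 3.704×10^-11 F, the time constant is τ = RC = 7.815×10^-4 s, so t/τ = 0.9904 and e^(−t/τ) = 0.3714.
I_d = I_cond = (V₀/R) e^(−t/τ) = (6.019×10^-6)(0.3714) = 2.24×10^-6 A.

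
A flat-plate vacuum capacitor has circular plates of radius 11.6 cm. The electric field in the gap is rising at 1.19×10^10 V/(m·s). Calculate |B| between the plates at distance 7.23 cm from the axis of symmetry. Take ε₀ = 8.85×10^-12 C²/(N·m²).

I_d = ε₀ dΦ_E/dt = ε₀ πR² (dE/dt) = (8.85×10^-12)(0.04227)(1.19×10^10) = 4.452×10^-3 A through the full plate area.
∮B·dl = μ₀ I_d,enc with I_d,enc = I_d r²/R² = 1.729×10^-3 A; so B = μ₀ I_d,enc/(2πr) = 4.78×10^-9 T.

4.78×10^-9 T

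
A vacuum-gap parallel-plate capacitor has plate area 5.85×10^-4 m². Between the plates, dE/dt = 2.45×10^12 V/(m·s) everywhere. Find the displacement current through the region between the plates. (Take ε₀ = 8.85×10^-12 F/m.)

0.0127 A

With a uniform field, Φ_E = EA, so I_d = ε₀ A dE/dt = 0.0127 A.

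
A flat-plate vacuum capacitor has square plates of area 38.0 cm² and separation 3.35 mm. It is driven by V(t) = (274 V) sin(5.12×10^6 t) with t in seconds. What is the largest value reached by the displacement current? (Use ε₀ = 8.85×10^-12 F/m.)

C = ε₀A/d = (8.85×10^-12)(3.80×10^-3)/(3.35×10^-3) = 1.004×10^-11 F; ω = 5.12×10^6 rad/s.
I_d = C dV/dt, so |I_d|_max = C V₀ ω = (1.004×10^-11)(274)(5.12×10^6) = 0.0141 A.

0.0141 A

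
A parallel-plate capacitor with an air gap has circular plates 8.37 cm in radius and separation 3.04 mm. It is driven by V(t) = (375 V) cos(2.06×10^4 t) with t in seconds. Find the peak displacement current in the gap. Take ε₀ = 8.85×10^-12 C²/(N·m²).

4.95×10^-4 A

The displacement current equals the conduction current C dV/dt, which peaks at C V₀ ω.
With C = ε₀A/d = (8.85×10^-12)(0.02201)/(3.04×10^-3) = 6.408×10^-11 F and ω = 2.06×10^4 rad/s, I_d,max = (6.408×10^-11)(375)(2.06×10^4) = 4.95×10^-4 A.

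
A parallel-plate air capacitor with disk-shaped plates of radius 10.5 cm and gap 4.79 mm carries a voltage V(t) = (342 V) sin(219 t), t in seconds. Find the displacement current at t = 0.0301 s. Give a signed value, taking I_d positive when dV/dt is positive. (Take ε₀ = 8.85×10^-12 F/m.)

4.57×10^-6 A

C = ε₀A/d = (8.85×10^-12)(0.03464)/(4.79×10^-3) = 6.400×10^-11 F. dV/dt = V₀ω·cos(ωt); at ωt = 6.5919 rad this factor is 0.9527.
I_d = C dV/dt = (6.400×10^-11)(342)(219)(0.9527) = 4.57×10^-6 A.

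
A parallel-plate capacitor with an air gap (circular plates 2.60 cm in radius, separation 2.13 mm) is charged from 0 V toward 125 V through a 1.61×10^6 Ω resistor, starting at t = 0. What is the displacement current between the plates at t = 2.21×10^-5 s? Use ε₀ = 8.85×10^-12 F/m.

With C = ε₀A/d = (8.85×10^-12)(2.124×10^-3)/(2.13×10^-3) = 8.825×10^-12 F, the time constant is τ = RC = 1.421×10^-5 s, so t/τ = 1.555 and e^(−t/τ) = 0.2112.
I_d = I_cond = (V₀/R) e^(−t/τ) = (7.764×10^-5)(0.2112) = 1.64×10^-5 A.

1.64×10^-5 A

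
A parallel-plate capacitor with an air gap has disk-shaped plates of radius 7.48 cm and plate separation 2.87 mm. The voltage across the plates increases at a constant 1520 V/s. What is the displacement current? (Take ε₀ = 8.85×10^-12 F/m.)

The displacement current equals the charging current C dV/dt. With C = ε₀A/d = (8.85×10^-12)(0.01758)/(2.87×10^-3) = 5.421×10^-11 F, I_d = (5.421×10^-11)(1520) = 8.24×10^-8 A.

8.24×10^-8 A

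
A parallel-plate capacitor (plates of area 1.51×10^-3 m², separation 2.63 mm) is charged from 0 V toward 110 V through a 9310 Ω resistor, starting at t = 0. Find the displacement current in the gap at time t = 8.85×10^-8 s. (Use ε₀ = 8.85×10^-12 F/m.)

C = ε₀A/d = (8.85×10^-12)(1.51×10^-3)/(2.63×10^-3) = 5.081×10^-12 F and τ = RC = 4.730×10^-8 s. I_d in the gap equals the RC charging current.
I_d(t) = (V₀/R) e^(−t/τ) = 0.01182 · e^(−1.871) = 1.82×10^-3 A.

1.82×10^-3 A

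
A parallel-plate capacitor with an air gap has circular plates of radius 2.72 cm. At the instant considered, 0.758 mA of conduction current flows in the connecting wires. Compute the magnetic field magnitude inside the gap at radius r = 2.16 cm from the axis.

4.43×10^-9 T

No conduction current crosses the gap, so I_d there equals the 7.58×10^-4 A in the leads.
An Ampèrian loop of radius r encloses a fraction (r/R)² of I_d. Then B·2πr = μ₀ I_d (r/R)², giving B = μ₀ I_d r/(2πR²) = 4.43×10^-9 T.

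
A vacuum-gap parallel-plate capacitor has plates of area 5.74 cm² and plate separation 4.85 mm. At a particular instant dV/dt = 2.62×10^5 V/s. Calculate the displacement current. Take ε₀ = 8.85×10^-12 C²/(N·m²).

The field between the plates is E = V/d, so dE/dt = (2.62×10^5)/(4.85×10^-3 m) = 5.402×10^7 V/(m·s).
I_d = ε₀ A (dE/dt) = (8.85×10^-12)(5.74×10^-4)(5.402×10^7) = 2.74×10^-7 A.

2.74×10^-7 A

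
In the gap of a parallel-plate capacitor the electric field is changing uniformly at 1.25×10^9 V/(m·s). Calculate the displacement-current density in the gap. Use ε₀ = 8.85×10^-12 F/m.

0.0111 A/m²

The displacement-current density is ε₀ ∂E/∂t = (8.85×10^-12)(1.25×10^9) = 0.0111 A/m².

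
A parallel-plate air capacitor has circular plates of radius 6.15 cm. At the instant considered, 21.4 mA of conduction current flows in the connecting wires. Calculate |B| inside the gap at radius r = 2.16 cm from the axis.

By continuity the displacement current in the gap matches the conduction current: I_d = 0.0214 A.
For r < R the Ampère–Maxwell law gives B(2πr) = μ₀ I_d (r²/R²), so B = μ₀ I_d r/(2πR²) = (4π×10^-7)(0.0214)(0.0216)/(2π·0.0615²) = 2.44×10^-8 T.

2.44×10^-8 T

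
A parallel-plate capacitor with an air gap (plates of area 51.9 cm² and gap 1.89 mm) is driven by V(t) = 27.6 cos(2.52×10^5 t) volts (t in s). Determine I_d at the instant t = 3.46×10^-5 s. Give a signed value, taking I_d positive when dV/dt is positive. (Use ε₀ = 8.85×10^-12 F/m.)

dE/dt = (V₀ω/d)·−sin(ωt) with ωt = 8.7192 rad: (27.6)(2.52×10^5)(-0.6485)/(1.89×10^-3) = -2.386×10^9 V/(m·s).
I_d = ε₀ A dE/dt = (8.85×10^-12)(5.19×10^-3)(-2.386×10^9) = -1.10×10^-4 A.

-1.10×10^-4 A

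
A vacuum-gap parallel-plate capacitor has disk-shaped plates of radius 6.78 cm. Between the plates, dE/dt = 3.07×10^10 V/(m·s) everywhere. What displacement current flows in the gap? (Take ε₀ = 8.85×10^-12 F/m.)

I_d = ε₀ A (dE/dt) = (8.85×10^-12)(0.01444 m²)(3.07×10^10) = 3.92×10^-3 A.

3.92×10^-3 A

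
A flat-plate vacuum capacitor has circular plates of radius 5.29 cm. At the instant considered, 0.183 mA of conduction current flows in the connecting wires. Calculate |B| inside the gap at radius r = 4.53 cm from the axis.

No conduction current crosses the gap, so I_d there equals the 1.83×10^-4 A in the leads.
For r < R the Ampère–Maxwell law gives B(2πr) = μ₀ I_d (r²/R²), so B = μ₀ I_d r/(2πR²) = (4π×10^-7)(1.83×10^-4)(0.0453)/(2π·0.0529²) = 5.92×10^-10 T.

5.92×10^-10 T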